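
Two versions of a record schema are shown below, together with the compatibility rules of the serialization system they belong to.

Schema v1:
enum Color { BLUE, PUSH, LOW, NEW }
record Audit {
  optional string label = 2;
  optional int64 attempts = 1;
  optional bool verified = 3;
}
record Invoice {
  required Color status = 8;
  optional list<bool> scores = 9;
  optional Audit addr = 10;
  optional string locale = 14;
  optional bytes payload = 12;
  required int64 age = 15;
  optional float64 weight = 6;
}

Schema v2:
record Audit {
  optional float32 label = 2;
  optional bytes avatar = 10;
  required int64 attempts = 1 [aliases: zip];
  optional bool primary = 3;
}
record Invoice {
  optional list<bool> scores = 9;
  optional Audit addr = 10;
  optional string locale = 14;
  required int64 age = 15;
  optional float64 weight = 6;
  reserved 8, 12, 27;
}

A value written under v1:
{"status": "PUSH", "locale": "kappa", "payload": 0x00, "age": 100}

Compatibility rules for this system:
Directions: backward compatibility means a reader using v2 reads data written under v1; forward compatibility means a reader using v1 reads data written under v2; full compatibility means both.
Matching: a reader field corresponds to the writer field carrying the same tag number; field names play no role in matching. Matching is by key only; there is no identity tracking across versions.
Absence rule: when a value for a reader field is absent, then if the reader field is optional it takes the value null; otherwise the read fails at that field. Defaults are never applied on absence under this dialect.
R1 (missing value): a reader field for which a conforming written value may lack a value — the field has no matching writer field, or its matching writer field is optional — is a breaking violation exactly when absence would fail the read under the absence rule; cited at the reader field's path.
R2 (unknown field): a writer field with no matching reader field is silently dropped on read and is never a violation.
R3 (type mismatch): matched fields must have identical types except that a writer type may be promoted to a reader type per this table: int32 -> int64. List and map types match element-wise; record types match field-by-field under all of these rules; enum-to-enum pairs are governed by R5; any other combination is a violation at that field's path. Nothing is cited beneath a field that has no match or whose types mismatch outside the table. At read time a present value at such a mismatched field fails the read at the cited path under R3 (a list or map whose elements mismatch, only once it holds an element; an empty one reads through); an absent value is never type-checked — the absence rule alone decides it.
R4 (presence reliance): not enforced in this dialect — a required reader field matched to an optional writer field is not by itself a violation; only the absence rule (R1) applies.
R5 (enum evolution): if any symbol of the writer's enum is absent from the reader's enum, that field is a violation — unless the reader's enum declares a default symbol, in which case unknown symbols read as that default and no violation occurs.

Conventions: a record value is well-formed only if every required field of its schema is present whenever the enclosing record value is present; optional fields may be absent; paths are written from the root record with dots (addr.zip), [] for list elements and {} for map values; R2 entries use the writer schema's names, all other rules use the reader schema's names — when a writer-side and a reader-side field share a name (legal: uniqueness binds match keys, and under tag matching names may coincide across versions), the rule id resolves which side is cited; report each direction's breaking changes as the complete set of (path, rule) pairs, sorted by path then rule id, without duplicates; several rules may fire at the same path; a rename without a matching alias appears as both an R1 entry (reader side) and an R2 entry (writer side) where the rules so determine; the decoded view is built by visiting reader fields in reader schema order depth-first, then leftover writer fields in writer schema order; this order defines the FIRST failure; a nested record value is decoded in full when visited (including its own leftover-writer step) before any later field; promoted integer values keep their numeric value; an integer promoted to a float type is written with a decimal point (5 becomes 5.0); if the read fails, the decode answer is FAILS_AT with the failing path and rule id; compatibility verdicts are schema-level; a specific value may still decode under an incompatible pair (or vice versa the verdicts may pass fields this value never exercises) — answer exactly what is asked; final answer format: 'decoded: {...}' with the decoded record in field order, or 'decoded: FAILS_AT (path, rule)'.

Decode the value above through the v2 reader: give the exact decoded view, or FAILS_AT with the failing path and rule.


the writer's type comes first in each Invoice pair
migrating the Invoice value to v2:
  scores := null (missing; optional => null)
  addr := null (missing; optional => null)
  locale := "kappa"
  age := 100
  weight := null (missing; optional => null)
  writer status: no reader field; dropped
  writer payload: no reader field; dropped
  => decoded: {"scores": null, "addr": null, "locale": "kappa", "age": 100, "weight": null}
checking off the Invoice differences that do not matter here:
  field label in record Audit: type string changed to float32 -> schema-level compatibility only; this Invoice value's decode is unchanged
  renamed field verified to primary in record Audit -> no rule fires on it and the decoded Invoice view is identical with or without it
  added field avatar to record Audit: optional bytes, tag 10 (in v2 it sits immediately before attempts) -> no rule fires on it and the decoded Invoice view is identical with or without it
  field attempts in record Audit: optional changed to required -> schema-level compatibility only; this Invoice value's decode is unchanged

decoded: {"scores": null, "addr": null, "locale": "kappa", "age": 100, "weight": null}


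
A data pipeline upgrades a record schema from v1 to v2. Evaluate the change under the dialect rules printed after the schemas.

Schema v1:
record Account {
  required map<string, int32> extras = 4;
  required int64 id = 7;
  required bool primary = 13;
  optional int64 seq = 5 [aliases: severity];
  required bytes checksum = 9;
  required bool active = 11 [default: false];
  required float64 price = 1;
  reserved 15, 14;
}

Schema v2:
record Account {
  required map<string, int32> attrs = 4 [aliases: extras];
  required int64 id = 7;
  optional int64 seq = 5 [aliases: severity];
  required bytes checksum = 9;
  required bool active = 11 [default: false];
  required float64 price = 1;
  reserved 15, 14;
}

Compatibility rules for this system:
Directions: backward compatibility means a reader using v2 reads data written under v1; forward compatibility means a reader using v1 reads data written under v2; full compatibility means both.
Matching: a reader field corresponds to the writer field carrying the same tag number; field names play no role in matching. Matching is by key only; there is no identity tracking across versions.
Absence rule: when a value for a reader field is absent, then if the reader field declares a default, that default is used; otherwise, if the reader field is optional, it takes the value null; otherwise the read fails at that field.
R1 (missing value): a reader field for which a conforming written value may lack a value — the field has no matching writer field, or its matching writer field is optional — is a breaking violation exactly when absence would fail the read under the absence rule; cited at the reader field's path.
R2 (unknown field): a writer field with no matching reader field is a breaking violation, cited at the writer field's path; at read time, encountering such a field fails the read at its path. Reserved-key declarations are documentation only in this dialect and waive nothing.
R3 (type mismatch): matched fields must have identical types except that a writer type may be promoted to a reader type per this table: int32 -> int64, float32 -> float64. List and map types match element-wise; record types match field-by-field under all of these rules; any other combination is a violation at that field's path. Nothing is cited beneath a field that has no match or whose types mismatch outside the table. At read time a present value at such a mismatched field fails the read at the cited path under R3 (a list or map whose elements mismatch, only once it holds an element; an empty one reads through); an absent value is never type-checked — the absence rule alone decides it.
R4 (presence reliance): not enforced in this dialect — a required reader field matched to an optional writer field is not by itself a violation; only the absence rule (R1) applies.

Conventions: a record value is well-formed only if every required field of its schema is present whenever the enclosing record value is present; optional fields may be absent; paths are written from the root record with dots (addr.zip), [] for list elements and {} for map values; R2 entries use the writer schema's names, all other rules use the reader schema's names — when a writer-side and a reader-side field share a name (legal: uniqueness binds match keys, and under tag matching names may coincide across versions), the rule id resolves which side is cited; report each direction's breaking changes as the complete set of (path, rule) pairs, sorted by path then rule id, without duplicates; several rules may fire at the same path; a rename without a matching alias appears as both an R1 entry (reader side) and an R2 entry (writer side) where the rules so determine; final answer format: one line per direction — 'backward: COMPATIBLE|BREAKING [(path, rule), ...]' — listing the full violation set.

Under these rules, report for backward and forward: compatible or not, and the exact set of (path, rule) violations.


the writer's type comes first in each Account pair
backward on Account — v2 reading data written by v1:
  writer required, map<string, int32> -> map<string, int32>: reader attrs maps from writer extras
  writer required, int64 -> int64: reader id maps from writer id
  writer optional, int64 -> int64: reader seq maps from writer seq
  writer required, bytes -> bytes: reader checksum maps from writer checksum
  writer required, bool -> bool: reader active maps from writer active
  writer required, float64 -> float64: reader price maps from writer price
  writer field primary has no reader counterpart
  rule R2 violated at primary
  => backward verdict for Account: BREAKING, 1 violation(s)
forward on Account — v1 reading data written by v2:
  writer required, map<string, int32> -> map<string, int32>: reader extras maps from writer attrs
  writer required, int64 -> int64: reader id maps from writer id
  primary: no writer match
  writer optional, int64 -> int64: reader seq maps from writer seq
  writer required, bytes -> bytes: reader checksum maps from writer checksum
  writer required, bool -> bool: reader active maps from writer active
  writer required, float64 -> float64: reader price maps from writer price
  rule R1 violated at primary
  => forward verdict for Account: BREAKING, 1 violation(s)

backward: BREAKING [(primary, R2)]; forward: BREAKING [(primary, R1)]


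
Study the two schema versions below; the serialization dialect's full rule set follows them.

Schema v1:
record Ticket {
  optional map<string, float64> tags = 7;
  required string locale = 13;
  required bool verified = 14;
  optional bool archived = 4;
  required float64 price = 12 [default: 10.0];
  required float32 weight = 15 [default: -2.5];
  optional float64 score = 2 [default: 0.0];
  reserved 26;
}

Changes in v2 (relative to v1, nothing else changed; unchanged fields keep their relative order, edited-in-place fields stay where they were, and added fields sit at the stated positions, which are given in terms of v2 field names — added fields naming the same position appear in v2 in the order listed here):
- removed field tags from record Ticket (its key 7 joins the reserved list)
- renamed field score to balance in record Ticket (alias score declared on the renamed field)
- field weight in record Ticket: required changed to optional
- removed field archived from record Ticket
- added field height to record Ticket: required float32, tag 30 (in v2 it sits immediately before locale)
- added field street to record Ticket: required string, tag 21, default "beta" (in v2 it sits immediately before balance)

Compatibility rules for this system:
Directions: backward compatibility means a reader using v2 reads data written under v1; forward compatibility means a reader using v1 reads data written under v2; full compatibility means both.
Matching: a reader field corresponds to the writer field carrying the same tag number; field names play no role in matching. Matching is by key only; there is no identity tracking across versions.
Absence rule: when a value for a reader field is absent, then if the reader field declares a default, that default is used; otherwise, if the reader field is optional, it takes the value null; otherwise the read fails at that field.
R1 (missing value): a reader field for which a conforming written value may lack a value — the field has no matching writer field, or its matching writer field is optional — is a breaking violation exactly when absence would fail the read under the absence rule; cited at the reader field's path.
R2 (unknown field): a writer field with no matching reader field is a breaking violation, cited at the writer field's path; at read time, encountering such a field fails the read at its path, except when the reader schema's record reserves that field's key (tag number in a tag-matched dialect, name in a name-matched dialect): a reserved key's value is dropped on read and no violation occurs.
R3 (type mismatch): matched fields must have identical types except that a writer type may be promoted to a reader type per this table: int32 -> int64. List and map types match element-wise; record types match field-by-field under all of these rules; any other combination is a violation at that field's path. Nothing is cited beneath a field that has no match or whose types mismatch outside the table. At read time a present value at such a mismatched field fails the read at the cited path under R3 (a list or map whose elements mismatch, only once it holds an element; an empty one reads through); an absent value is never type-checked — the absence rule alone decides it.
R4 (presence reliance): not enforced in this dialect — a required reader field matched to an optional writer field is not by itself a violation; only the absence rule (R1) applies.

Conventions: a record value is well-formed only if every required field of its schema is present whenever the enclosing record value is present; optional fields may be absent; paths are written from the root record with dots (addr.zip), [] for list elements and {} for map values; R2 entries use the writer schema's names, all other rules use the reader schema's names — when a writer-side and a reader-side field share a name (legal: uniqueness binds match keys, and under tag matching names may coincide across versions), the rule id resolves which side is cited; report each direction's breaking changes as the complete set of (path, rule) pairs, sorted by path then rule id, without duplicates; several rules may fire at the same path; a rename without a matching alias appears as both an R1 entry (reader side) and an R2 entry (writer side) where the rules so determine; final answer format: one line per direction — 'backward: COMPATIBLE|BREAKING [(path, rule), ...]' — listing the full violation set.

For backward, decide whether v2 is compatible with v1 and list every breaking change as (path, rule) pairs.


backward: BREAKING [(archived, R2), (height, R1)]

arrows below run writer -> reader for Ticket
backward for Ticket (reader v2, writer v1):
  no writer field matches reader height
  locale: string -> string, writer required; from locale
  verified: bool -> bool, writer required; from verified
  price: float64 -> float64, writer required; from price
  weight: float32 -> float32, writer required; from weight
  no writer field matches reader street
  balance: float64 -> float64, writer optional; from score
  writer tags: unknown to reader
  writer archived: unknown to reader
  breaking: (archived, R2)
  breaking: (height, R1)
  => 2 violation(s): backward is BREAKING for Ticket
the rest of the Ticket diff is inert for this question:
  removed field tags from record Ticket (its key 7 joins the reserved list) -> fires no rule on Ticket, leaving the asked answer as it is
  renamed field score to balance in record Ticket (alias score declared on the renamed field) -> fires no rule on Ticket, leaving the asked answer as it is
  field weight in record Ticket: required changed to optional -> fires no rule on Ticket, leaving the asked answer as it is
  added field street to record Ticket: required string, tag 21, default "beta" (in v2 it sits immediately before balance) -> fires only in the forward direction of Ticket, which is not asked here


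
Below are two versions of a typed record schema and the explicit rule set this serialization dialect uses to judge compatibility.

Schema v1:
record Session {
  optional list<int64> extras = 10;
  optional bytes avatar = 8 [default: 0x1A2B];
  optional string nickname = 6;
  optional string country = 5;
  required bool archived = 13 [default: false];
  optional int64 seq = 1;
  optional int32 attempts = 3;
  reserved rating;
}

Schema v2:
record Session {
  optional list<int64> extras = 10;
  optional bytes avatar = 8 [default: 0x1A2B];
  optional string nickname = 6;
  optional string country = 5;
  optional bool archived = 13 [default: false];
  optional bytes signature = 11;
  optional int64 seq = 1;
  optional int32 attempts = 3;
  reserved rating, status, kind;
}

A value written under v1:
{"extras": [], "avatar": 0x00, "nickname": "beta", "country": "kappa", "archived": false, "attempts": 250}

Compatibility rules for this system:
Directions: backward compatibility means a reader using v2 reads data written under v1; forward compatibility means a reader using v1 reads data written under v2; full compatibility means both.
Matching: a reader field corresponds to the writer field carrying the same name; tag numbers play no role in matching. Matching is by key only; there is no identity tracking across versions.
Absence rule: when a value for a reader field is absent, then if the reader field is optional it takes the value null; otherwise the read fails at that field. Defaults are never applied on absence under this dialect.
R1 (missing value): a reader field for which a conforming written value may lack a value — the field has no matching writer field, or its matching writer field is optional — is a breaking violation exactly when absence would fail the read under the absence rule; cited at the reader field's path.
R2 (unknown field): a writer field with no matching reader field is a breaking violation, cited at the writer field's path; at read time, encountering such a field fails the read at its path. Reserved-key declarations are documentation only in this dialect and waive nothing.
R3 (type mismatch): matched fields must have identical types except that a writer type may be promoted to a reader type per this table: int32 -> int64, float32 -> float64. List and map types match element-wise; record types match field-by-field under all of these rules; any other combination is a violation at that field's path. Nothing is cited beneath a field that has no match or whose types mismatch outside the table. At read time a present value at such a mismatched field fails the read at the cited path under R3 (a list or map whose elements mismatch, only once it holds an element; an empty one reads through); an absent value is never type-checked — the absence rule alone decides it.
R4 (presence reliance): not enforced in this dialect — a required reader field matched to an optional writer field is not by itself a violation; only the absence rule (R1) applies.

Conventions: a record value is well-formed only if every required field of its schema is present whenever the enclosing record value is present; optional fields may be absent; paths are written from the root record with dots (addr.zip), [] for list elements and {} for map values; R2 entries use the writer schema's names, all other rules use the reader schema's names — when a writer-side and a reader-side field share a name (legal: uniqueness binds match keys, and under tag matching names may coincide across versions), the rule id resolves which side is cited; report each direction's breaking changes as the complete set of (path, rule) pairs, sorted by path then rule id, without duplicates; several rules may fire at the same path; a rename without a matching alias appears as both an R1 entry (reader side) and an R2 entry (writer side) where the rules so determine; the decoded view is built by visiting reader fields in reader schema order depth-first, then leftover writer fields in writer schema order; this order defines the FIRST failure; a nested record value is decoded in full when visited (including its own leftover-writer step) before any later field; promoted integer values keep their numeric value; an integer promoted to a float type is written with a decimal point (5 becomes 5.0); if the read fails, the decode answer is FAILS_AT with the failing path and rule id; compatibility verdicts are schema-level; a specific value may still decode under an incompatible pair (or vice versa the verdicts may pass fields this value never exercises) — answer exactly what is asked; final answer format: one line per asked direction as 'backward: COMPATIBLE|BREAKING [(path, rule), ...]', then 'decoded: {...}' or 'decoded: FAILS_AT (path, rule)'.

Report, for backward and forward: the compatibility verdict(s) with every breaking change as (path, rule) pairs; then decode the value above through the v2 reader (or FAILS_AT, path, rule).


backward: COMPATIBLE []; forward: BREAKING [(archived, R1), (signature, R2)]; decoded: {"extras": [], "avatar": 0x00, "nickname": "beta", "country": "kappa", "archived": false, "signature": null, "seq": null, "attempts": 250}

arrows below run writer -> reader for Session
backward on Session — v2 reading data written by v1:
  list<int64> -> list<int64>, writer optional: extras aligns to extras
  bytes -> bytes, writer optional: avatar aligns to avatar
  string -> string, writer optional: nickname aligns to nickname
  string -> string, writer optional: country aligns to country
  bool -> bool, writer required: archived aligns to archived
  signature: no writer match
  int64 -> int64, writer optional: seq aligns to seq
  int32 -> int32, writer optional: attempts aligns to attempts
  => backward: COMPATIBLE
forward on Session — v1 reading data written by v2:
  list<int64> -> list<int64>, writer optional: extras aligns to extras
  bytes -> bytes, writer optional: avatar aligns to avatar
  string -> string, writer optional: nickname aligns to nickname
  string -> string, writer optional: country aligns to country
  bool -> bool, writer optional: archived aligns to archived
  int64 -> int64, writer optional: seq aligns to seq
  int32 -> int32, writer optional: attempts aligns to attempts
  leftover writer field: signature
  rule R1 violated at archived
  rule R2 violated at signature
  => 2 violation(s): forward is BREAKING for Session
decode walk for Session under reader schema v2:
  extras := []
  avatar := 0x00
  nickname := "beta"
  country := "kappa"
  archived := false
  signature := null (missing; optional => null)
  seq := null (missing; optional => null)
  attempts := 250
  => decoded: {"extras": [], "avatar": 0x00, "nickname": "beta", "country": "kappa", "archived": false, "signature": null, "seq": null, "attempts": 250}


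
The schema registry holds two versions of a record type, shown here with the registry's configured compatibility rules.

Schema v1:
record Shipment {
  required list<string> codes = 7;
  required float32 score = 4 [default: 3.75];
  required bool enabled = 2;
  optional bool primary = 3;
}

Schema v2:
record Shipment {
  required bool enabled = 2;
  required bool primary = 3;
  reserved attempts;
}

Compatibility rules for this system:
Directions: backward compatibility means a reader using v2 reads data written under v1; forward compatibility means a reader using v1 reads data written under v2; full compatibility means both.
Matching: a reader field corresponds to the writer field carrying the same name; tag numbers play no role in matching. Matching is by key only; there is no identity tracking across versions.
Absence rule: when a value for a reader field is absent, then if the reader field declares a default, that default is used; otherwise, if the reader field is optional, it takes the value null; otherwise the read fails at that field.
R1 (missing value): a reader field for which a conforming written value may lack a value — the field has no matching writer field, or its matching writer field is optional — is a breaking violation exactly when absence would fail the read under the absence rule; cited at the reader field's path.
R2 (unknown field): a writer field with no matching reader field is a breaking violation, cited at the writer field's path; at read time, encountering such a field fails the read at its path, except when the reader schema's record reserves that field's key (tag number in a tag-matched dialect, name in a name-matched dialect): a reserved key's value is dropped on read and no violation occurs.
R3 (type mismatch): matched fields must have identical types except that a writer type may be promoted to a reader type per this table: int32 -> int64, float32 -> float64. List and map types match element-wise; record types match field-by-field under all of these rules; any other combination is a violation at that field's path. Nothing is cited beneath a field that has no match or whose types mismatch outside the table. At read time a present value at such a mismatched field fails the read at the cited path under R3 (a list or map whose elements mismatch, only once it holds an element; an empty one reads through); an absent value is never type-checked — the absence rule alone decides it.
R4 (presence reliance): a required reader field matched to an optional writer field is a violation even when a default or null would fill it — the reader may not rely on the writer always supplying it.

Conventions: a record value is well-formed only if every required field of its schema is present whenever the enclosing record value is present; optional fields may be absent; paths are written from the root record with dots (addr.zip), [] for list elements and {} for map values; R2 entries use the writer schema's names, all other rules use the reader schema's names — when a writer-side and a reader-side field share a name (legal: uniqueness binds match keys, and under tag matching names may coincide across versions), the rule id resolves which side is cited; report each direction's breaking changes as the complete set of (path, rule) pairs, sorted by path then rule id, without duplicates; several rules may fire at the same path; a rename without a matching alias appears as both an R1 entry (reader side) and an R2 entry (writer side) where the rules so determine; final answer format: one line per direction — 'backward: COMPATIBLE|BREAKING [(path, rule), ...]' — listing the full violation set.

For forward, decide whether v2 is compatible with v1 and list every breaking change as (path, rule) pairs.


in Shipment below, arrows point writer -> reader
forward analysis of Shipment with v1 as reader and v2 as writer:
  no writer field matches reader codes
  no writer field matches reader score
  enabled <- enabled (bool -> bool, writer required)
  primary <- primary (bool -> bool, writer required)
  violation R1 at codes
  => forward: BREAKING (1)
checking off the Shipment differences that do not matter here:
  field primary in record Shipment: optional changed to required -> matters only for Shipment's backward compatibility — outside the asked direction
  removed field score from record Shipment -> matters only for Shipment's backward compatibility — outside the asked direction

forward: BREAKING [(codes, R1)]


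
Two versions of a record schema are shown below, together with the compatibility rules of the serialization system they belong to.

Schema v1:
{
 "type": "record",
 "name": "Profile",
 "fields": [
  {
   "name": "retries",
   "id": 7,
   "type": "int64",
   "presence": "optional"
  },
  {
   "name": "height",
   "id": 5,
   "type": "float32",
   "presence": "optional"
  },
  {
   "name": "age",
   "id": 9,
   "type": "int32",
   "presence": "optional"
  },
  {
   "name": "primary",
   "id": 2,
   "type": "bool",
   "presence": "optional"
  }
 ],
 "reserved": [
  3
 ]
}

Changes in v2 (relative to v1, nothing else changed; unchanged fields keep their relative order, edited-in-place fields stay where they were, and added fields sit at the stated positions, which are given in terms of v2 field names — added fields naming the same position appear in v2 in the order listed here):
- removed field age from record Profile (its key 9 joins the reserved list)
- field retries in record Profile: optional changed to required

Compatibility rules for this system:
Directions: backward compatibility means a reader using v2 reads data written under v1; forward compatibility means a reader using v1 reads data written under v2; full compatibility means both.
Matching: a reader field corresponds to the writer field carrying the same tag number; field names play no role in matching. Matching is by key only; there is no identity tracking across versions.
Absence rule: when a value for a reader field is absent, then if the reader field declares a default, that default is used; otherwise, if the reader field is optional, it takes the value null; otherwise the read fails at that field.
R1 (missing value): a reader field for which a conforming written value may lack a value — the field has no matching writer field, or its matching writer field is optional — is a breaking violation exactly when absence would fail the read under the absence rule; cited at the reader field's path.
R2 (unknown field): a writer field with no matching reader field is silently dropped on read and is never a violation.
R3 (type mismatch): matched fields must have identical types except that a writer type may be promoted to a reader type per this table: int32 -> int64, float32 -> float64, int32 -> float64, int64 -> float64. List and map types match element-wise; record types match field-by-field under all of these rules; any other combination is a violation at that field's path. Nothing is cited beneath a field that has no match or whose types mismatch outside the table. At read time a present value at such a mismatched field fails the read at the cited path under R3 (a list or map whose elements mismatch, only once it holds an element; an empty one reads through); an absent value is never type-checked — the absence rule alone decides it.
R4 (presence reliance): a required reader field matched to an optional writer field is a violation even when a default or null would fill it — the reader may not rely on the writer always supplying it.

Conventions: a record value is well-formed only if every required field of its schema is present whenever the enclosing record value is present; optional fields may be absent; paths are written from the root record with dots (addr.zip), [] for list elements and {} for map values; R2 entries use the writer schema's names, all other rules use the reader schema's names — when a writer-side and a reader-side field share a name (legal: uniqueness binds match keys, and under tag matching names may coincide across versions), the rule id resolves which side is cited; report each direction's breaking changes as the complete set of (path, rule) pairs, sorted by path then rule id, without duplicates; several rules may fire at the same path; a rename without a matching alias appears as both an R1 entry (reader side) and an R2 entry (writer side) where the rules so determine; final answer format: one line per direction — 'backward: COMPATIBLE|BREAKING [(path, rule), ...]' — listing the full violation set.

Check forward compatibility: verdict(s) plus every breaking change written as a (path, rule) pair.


the writer's type comes first in each Profile pair
checking forward for Profile: reader v1 against writer v2:
  writer required, int64 -> int64: reader retries maps from writer retries
  writer optional, float32 -> float32: reader height maps from writer height
  age: no writer match
  writer optional, bool -> bool: reader primary maps from writer primary
  => no violations; forward on Profile: COMPATIBLE
checking off the Profile differences that do not matter here:
  removed field age from record Profile (its key 9 joins the reserved list) -> inert for the asked Profile verdict: nothing fires
  field retries in record Profile: optional changed to required -> fires only in the backward direction of Profile, which is not asked here

forward: COMPATIBLE []


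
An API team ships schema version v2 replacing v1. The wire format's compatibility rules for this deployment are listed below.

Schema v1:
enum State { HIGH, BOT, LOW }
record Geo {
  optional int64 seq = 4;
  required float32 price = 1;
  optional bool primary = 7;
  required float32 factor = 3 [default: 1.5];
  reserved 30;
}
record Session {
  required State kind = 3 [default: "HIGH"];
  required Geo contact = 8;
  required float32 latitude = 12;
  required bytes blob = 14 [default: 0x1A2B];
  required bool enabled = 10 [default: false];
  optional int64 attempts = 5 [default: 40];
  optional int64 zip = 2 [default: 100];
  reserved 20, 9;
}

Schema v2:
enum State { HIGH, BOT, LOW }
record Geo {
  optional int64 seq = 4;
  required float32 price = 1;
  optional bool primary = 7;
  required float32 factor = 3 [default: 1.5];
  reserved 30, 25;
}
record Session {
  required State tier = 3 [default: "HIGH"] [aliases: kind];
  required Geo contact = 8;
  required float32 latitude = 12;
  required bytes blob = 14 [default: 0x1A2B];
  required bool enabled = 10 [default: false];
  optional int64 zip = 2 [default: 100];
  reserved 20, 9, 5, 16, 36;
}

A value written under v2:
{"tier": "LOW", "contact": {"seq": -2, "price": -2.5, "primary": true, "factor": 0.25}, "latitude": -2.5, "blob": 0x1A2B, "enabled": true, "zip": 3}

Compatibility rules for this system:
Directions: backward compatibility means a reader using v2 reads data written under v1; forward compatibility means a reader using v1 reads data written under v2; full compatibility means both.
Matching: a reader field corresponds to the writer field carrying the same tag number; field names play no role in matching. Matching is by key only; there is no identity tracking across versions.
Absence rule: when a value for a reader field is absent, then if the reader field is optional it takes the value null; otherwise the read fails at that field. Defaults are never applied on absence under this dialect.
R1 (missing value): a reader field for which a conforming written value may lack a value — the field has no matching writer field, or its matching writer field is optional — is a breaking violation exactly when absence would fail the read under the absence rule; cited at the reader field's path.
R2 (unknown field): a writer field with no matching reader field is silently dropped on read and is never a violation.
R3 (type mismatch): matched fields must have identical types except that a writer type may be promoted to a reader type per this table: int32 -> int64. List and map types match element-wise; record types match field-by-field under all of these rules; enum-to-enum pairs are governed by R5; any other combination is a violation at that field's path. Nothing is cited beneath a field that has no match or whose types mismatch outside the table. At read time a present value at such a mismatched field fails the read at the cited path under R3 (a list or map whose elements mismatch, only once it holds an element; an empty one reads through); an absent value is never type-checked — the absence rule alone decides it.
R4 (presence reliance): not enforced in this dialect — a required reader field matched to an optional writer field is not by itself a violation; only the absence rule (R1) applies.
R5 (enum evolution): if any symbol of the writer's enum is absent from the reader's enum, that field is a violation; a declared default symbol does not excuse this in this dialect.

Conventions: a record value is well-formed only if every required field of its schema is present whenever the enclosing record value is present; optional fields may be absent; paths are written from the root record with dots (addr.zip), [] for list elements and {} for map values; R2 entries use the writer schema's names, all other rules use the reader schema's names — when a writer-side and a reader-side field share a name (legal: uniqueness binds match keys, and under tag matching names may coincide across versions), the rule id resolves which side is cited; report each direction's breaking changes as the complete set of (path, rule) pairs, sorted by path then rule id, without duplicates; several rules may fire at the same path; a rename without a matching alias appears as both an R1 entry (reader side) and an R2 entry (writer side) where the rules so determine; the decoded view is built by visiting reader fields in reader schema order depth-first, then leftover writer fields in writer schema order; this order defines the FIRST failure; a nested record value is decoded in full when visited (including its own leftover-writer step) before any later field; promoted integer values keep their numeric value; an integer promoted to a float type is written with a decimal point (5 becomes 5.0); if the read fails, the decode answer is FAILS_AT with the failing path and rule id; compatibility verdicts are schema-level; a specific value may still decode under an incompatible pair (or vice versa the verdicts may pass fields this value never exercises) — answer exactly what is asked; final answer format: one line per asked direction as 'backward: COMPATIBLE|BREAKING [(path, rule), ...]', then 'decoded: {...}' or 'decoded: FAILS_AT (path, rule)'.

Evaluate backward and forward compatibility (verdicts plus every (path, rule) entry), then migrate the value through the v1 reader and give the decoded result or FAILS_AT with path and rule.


backward: COMPATIBLE []; forward: COMPATIBLE []; decoded: {"kind": "LOW", "contact": {"seq": -2, "price": -2.5, "primary": true, "factor": 0.25}, "latitude": -2.5, "blob": 0x1A2B, "enabled": true, "attempts": null, "zip": 3}

each type pair in Session: writer, then reader
backward analysis of Session with v2 as reader and v1 as writer:
  tier <- kind (State -> State, writer required)
  contact <- contact (Geo -> Geo, writer required)
  latitude <- latitude (float32 -> float32, writer required)
  blob <- blob (bytes -> bytes, writer required)
  enabled <- enabled (bool -> bool, writer required)
  zip <- zip (int64 -> int64, writer optional)
  writer field attempts has no reader counterpart
  contact.seq <- contact.seq (int64 -> int64, writer optional)
  contact.price <- contact.price (float32 -> float32, writer required)
  contact.primary <- contact.primary (bool -> bool, writer optional)
  contact.factor <- contact.factor (float32 -> float32, writer required)
  => backward: COMPATIBLE
forward analysis of Session with v1 as reader and v2 as writer:
  kind <- tier (State -> State, writer required)
  contact <- contact (Geo -> Geo, writer required)
  latitude <- latitude (float32 -> float32, writer required)
  blob <- blob (bytes -> bytes, writer required)
  enabled <- enabled (bool -> bool, writer required)
  attempts: no writer-side match
  zip <- zip (int64 -> int64, writer optional)
  contact.seq <- contact.seq (int64 -> int64, writer optional)
  contact.price <- contact.price (float32 -> float32, writer required)
  contact.primary <- contact.primary (bool -> bool, writer optional)
  contact.factor <- contact.factor (float32 -> float32, writer required)
  => forward: COMPATIBLE
decode walk for Session under reader schema v1:
  kind := "LOW" (from writer tier)
  contact.seq := -2
  contact.price := -2.5
  contact.primary := true
  contact.factor := 0.25
  latitude := -2.5
  blob := 0x1A2B
  enabled := true
  attempts := null (missing; optional => null)
  zip := 3
  => decoded: {"kind": "LOW", "contact": {"seq": -2, "price": -2.5, "primary": true, "factor": 0.25}, "latitude": -2.5, "blob": 0x1A2B, "enabled": true, "attempts": null, "zip": 3}
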